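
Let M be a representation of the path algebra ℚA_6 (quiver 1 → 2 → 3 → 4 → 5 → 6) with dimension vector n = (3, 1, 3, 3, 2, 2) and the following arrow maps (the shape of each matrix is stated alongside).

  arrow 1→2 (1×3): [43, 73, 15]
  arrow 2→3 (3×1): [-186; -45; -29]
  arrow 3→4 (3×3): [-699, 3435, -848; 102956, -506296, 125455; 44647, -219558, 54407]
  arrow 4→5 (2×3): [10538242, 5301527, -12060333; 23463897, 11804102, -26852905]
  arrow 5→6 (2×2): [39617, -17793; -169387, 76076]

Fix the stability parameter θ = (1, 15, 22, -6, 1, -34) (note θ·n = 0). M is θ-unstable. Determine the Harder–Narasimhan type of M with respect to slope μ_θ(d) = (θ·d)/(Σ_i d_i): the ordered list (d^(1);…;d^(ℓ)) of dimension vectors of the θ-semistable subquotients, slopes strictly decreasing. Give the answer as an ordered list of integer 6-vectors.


Barcode: M ≅ I[1,1]^2, I[1,4], I[3,6]^2. HN layers by μ_θ (3 steps, strictly decreasing):
  μ^(1)=31/3; μ^(2)=1; μ^(3)=-17/4

((0, 1, 1, 1, 0, 0); (3, 0, 0, 0, 0, 0); (0, 0, 2, 2, 2, 2))


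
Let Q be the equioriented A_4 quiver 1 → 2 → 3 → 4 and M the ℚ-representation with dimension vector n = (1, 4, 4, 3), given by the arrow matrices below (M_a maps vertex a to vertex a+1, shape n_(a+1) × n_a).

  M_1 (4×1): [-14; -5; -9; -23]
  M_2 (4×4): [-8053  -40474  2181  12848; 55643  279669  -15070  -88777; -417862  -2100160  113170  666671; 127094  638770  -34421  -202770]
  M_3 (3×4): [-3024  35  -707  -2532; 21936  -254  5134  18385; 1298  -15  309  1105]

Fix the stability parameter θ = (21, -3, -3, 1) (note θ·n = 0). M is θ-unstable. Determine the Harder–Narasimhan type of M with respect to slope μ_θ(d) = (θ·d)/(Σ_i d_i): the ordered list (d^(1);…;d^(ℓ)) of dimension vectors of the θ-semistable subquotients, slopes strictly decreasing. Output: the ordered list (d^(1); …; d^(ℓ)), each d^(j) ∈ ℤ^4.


Interval decomposition of M: I[1,4], I[2,3], I[2,4]^2.
HN type (ℓ=3): μ^(1)=4; μ^(2)=1; μ^(3)=-3

((1, 1, 1, 1); (0, 0, 0, 2); (0, 3, 3, 0))


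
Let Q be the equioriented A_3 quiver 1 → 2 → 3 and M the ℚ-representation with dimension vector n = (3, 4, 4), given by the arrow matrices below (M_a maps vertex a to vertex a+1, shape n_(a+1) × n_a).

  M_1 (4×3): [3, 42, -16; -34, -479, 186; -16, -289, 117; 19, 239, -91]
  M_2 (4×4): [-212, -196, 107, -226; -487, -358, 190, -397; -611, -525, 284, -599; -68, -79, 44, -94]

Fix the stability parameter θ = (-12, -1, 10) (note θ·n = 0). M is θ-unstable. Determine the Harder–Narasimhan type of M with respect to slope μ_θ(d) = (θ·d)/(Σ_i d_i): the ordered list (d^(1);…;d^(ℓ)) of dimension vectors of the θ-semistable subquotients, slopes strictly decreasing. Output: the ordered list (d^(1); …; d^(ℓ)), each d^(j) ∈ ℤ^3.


Interval decomposition of M: I[1,3]^3, I[2,2], I[3,3].
HN type (ℓ=3): μ^(1)=10; μ^(2)=-1; μ^(3)=-12

((0, 0, 4); (0, 4, 0); (3, 0, 0))


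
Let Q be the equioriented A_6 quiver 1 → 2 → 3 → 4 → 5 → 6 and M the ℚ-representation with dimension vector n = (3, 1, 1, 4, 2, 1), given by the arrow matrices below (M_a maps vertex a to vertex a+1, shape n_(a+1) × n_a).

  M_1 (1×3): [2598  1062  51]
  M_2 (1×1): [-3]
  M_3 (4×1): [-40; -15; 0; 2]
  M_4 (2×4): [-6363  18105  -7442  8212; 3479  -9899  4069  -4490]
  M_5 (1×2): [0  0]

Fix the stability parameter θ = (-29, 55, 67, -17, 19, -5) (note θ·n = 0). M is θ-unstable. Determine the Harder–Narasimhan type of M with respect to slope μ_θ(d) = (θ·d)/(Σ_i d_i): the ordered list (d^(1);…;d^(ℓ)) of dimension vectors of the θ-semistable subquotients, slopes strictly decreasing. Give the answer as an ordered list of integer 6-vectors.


Via rank(M_{q-1}∘⋯∘M_p): M ≅ I[1,1]^2, I[1,5], I[4,4]^2, I[4,5], I[6,6].
μ_θ-semistable layers: μ^(1)=31; μ^(2)=19; μ^(3)=-5; μ^(4)=-17; μ^(5)=-29

((0, 1, 1, 1, 1, 0); (0, 0, 0, 0, 1, 0); (0, 0, 0, 0, 0, 1); (0, 0, 0, 3, 0, 0); (3, 0, 0, 0, 0, 0))


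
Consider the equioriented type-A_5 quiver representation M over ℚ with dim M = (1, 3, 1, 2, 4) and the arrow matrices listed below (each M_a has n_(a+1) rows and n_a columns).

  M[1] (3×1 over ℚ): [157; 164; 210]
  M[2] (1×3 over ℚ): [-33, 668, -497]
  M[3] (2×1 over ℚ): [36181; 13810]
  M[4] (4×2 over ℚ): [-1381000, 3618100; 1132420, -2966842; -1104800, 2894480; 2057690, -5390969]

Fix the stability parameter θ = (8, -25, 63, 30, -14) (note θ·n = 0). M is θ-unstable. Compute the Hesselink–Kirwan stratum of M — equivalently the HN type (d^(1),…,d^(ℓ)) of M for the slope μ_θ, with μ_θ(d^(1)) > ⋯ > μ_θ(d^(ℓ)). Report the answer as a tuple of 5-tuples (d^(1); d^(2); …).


Via rank(M_{q-1}∘⋯∘M_p): M ≅ I[1,4], I[2,2]^2, I[4,5], I[5,5]^3.
μ_θ-semistable layers: μ^(1)=93/2; μ^(2)=8; μ^(3)=-17/2; μ^(4)=-14; μ^(5)=-25

((0, 0, 1, 1, 0); (0, 0, 0, 1, 1); (1, 1, 0, 0, 0); (0, 0, 0, 0, 3); (0, 2, 0, 0, 0))


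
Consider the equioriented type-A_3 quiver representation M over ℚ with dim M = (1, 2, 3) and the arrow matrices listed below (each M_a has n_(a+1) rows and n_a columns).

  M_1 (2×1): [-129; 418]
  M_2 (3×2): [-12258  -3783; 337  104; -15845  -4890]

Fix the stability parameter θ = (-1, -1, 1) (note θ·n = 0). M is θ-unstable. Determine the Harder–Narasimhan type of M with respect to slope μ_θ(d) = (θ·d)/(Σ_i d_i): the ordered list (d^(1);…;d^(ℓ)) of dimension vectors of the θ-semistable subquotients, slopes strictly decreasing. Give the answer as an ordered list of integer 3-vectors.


Interval decomposition of M: I[1,3], I[2,3], I[3,3].
HN type (ℓ=2): μ^(1)=1; μ^(2)=-1

((0, 0, 3); (1, 2, 0))


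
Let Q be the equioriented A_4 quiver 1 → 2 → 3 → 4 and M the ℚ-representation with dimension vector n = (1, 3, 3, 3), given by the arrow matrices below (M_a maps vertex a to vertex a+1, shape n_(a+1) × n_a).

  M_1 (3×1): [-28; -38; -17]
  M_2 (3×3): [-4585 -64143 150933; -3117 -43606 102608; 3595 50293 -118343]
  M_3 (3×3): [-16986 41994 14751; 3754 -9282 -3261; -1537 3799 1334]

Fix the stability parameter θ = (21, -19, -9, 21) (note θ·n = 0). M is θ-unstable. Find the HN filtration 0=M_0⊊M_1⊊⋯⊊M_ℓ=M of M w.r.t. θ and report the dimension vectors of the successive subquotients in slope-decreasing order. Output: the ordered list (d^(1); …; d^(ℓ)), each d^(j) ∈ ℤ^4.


Barcode: M ≅ I[1,4], I[2,2], I[2,4], I[3,3], I[4,4]. HN layers by μ_θ (4 steps, strictly decreasing):
  μ^(1)=21; μ^(2)=-7/3; μ^(3)=-9; μ^(4)=-19

((0, 0, 0, 3); (1, 1, 1, 0); (0, 0, 2, 0); (0, 2, 0, 0))


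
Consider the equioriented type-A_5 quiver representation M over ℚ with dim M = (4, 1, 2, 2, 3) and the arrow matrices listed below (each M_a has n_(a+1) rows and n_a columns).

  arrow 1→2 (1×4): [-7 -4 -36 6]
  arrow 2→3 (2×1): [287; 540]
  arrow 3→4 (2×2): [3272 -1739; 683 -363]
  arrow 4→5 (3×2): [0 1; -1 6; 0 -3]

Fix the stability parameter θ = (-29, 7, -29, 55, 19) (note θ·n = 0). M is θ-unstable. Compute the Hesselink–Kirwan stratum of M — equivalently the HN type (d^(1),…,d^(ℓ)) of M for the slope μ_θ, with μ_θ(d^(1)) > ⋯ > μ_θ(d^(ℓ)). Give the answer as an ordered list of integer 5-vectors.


Interval decomposition of M: I[1,1]^3, I[1,5], I[3,5], I[5,5].
HN type (ℓ=4): μ^(1)=37; μ^(2)=19; μ^(3)=-11; μ^(4)=-29

((0, 0, 0, 2, 2); (0, 0, 0, 0, 1); (0, 1, 1, 0, 0); (4, 0, 1, 0, 0))


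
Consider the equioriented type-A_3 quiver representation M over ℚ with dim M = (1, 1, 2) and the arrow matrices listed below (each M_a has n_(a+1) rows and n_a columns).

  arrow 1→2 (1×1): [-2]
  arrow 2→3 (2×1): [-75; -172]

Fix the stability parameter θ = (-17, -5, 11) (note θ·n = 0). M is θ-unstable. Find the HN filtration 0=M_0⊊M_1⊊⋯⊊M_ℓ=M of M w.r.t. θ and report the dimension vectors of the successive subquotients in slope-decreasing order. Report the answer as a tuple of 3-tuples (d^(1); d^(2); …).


Barcode: M ≅ I[1,3], I[3,3]. HN layers by μ_θ (3 steps, strictly decreasing):
  μ^(1)=11; μ^(2)=-5; μ^(3)=-17

((0, 0, 2); (0, 1, 0); (1, 0, 0))


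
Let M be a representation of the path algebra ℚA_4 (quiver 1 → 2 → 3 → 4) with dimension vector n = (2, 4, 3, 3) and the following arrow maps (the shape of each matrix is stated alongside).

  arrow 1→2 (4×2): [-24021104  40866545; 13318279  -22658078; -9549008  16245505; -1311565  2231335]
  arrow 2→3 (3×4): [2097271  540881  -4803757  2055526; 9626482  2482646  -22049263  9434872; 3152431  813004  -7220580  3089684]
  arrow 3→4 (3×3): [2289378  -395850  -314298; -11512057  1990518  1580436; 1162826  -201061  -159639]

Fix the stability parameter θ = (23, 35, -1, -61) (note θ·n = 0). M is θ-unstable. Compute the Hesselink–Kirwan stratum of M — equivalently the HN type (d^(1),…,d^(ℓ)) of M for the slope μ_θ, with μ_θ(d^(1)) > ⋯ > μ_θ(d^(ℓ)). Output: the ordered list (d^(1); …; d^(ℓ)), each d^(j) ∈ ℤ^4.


Via rank(M_{q-1}∘⋯∘M_p): M ≅ I[1,3], I[1,4], I[2,2], I[2,4], I[4,4].
μ_θ-semistable layers: μ^(1)=35; μ^(2)=19; μ^(3)=-1; μ^(4)=-9; μ^(5)=-61

((0, 1, 0, 0); (1, 1, 1, 0); (1, 1, 1, 1); (0, 1, 1, 1); (0, 0, 0, 1))


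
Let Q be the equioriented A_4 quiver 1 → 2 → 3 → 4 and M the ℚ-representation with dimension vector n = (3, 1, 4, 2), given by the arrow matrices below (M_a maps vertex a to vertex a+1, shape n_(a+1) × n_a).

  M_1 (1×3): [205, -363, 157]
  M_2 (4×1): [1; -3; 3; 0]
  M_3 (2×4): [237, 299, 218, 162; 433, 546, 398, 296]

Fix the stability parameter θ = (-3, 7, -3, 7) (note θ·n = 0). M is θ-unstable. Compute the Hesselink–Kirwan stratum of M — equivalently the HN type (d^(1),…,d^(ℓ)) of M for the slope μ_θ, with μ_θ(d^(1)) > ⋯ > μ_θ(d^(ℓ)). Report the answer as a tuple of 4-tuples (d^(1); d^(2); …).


Barcode: M ≅ I[1,1]^2, I[1,4], I[3,3]^2, I[3,4]. HN layers by μ_θ (3 steps, strictly decreasing):
  μ^(1)=7; μ^(2)=2; μ^(3)=-3

((0, 0, 0, 2); (0, 1, 1, 0); (3, 0, 3, 0))


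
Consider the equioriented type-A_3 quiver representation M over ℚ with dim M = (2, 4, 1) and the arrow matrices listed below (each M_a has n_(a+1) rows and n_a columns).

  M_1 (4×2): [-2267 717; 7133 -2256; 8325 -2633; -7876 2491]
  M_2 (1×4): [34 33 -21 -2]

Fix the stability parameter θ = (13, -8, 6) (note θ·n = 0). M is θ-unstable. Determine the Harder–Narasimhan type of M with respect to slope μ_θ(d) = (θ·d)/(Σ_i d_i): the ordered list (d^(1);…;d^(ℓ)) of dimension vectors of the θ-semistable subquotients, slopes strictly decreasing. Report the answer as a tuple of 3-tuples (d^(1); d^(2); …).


Barcode: M ≅ I[1,2], I[1,3], I[2,2]^2. HN layers by μ_θ (3 steps, strictly decreasing):
  μ^(1)=6; μ^(2)=5/2; μ^(3)=-8

((0, 0, 1); (2, 2, 0); (0, 2, 0))


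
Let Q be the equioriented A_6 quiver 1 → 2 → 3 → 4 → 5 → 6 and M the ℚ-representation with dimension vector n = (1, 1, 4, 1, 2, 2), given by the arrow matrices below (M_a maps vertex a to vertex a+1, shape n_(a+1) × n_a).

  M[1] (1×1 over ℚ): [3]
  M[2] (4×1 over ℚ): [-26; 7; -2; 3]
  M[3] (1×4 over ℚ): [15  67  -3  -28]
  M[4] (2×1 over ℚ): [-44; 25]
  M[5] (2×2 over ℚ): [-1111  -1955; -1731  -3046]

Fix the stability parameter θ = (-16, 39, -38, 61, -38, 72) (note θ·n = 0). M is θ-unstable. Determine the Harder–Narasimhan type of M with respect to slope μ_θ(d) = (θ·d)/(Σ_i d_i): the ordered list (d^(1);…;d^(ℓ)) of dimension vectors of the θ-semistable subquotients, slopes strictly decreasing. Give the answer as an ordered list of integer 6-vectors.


Interval decomposition of M: I[1,6], I[3,3]^3, I[5,6].
HN type (ℓ=5): μ^(1)=72; μ^(2)=23/2; μ^(3)=1/2; μ^(4)=-16; μ^(5)=-38

((0, 0, 0, 0, 0, 2); (0, 0, 0, 1, 1, 0); (0, 1, 1, 0, 0, 0); (1, 0, 0, 0, 0, 0); (0, 0, 3, 0, 1, 0))


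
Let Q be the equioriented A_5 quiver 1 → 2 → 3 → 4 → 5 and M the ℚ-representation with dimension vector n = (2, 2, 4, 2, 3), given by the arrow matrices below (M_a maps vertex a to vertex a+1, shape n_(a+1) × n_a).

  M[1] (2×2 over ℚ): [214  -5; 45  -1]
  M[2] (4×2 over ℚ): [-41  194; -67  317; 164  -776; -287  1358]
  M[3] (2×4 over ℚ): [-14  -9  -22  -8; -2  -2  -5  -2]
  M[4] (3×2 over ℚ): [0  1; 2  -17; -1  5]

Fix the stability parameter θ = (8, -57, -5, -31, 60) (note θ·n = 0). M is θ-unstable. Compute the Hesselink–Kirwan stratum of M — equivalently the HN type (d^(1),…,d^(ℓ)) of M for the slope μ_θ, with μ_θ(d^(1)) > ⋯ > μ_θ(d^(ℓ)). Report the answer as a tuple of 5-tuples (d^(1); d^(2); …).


Barcode: M ≅ I[1,3], I[1,5], I[3,3], I[3,5], I[5,5]. HN layers by μ_θ (4 steps, strictly decreasing):
  μ^(1)=60; μ^(2)=-5; μ^(3)=-18; μ^(4)=-49/2

((0, 0, 0, 0, 3); (0, 0, 2, 0, 0); (0, 0, 2, 2, 0); (2, 2, 0, 0, 0))


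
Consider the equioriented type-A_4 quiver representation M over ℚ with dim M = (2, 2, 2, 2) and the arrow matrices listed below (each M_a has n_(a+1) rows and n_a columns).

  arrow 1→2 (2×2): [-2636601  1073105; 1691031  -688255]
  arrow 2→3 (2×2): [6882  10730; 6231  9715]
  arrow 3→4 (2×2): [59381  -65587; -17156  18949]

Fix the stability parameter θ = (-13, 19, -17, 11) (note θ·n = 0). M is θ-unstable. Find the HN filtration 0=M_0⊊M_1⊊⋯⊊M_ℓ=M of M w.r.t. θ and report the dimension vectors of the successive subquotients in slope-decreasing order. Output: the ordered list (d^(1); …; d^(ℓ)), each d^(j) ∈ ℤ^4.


Barcode: M ≅ I[1,1], I[1,4], I[2,2], I[3,4]. HN layers by μ_θ (5 steps, strictly decreasing):
  μ^(1)=19; μ^(2)=11; μ^(3)=1; μ^(4)=-13; μ^(5)=-17

((0, 1, 0, 0); (0, 0, 0, 2); (0, 1, 1, 0); (2, 0, 0, 0); (0, 0, 1, 0))


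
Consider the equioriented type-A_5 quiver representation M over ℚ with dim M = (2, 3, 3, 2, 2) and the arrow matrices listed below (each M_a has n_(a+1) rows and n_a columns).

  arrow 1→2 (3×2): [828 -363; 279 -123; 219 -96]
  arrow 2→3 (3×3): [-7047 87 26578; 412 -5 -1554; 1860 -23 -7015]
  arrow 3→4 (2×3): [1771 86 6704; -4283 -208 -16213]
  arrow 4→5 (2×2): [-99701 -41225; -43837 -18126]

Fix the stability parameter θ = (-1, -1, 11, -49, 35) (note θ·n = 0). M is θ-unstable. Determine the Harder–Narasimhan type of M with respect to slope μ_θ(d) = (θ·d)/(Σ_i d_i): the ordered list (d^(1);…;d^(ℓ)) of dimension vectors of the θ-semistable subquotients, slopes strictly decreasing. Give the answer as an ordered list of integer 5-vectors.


Barcode: M ≅ I[1,5]^2, I[2,3]. HN layers by μ_θ (4 steps, strictly decreasing):
  μ^(1)=35; μ^(2)=11; μ^(3)=-1; μ^(4)=-10

((0, 0, 0, 0, 2); (0, 0, 1, 0, 0); (0, 1, 0, 0, 0); (2, 2, 2, 2, 0))


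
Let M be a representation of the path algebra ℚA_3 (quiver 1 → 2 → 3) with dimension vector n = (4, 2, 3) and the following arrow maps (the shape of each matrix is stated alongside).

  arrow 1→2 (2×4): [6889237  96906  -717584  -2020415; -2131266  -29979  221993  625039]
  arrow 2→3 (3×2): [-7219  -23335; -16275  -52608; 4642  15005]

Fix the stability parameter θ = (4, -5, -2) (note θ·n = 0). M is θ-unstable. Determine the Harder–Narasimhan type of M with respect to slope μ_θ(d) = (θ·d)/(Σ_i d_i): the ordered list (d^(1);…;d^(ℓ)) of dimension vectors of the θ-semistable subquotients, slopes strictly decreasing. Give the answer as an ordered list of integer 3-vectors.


Interval decomposition of M: I[1,1]^2, I[1,3]^2, I[3,3].
HN type (ℓ=3): μ^(1)=4; μ^(2)=-1; μ^(3)=-2

((2, 0, 0); (2, 2, 2); (0, 0, 1))


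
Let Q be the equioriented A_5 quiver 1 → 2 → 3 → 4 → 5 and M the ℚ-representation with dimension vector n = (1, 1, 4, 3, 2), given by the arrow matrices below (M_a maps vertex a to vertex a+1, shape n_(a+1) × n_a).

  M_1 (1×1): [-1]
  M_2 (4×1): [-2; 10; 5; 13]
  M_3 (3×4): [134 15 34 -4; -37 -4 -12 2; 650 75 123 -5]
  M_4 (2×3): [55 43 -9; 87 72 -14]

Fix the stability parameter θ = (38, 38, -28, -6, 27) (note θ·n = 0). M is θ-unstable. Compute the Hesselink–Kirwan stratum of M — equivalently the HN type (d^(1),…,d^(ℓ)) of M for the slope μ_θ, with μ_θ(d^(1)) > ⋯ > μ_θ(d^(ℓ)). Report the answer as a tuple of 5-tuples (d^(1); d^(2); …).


Barcode: M ≅ I[1,3], I[3,4], I[3,5]^2. HN layers by μ_θ (4 steps, strictly decreasing):
  μ^(1)=27; μ^(2)=16; μ^(3)=-6; μ^(4)=-28

((0, 0, 0, 0, 2); (1, 1, 1, 0, 0); (0, 0, 0, 3, 0); (0, 0, 3, 0, 0))


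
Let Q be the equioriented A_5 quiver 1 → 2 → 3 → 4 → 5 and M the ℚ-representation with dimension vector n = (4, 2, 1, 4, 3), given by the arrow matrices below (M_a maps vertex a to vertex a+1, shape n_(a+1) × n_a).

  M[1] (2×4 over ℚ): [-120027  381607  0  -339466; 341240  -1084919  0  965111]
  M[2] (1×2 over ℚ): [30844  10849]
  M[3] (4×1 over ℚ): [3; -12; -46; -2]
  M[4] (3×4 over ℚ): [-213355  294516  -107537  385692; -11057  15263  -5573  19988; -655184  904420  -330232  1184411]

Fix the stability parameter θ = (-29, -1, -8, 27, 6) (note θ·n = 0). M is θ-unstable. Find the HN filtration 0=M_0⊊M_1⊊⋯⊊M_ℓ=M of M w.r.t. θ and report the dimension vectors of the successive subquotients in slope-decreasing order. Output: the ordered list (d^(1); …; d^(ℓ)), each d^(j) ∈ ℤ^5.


Via rank(M_{q-1}∘⋯∘M_p): M ≅ I[1,1]^2, I[1,2], I[1,5], I[4,4], I[4,5]^2.
μ_θ-semistable layers: μ^(1)=27; μ^(2)=33/2; μ^(3)=-1; μ^(4)=-9/2; μ^(5)=-29

((0, 0, 0, 1, 0); (0, 0, 0, 3, 3); (0, 1, 0, 0, 0); (0, 1, 1, 0, 0); (4, 0, 0, 0, 0))


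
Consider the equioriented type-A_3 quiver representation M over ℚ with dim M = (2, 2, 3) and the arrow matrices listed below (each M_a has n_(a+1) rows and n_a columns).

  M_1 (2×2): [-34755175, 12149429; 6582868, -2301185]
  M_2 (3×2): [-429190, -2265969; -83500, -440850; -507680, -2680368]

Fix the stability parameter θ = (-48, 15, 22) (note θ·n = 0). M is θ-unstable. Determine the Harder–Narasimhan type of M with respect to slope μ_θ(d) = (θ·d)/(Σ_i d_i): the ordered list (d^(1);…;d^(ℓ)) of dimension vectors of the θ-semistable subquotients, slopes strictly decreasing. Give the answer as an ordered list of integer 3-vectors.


Barcode: M ≅ I[1,2], I[1,3], I[3,3]^2. HN layers by μ_θ (3 steps, strictly decreasing):
  μ^(1)=22; μ^(2)=15; μ^(3)=-48

((0, 0, 3); (0, 2, 0); (2, 0, 0))


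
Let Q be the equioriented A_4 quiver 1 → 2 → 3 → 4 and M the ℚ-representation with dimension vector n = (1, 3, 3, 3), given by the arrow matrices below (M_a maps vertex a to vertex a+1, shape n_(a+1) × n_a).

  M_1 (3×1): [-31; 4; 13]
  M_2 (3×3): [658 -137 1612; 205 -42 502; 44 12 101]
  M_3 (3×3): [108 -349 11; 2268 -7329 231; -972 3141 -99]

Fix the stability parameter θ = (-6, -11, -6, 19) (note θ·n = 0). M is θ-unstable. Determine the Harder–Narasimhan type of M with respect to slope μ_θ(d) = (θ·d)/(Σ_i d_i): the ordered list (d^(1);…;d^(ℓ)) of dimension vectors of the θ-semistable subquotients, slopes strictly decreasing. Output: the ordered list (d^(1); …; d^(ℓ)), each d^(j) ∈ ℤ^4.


Via rank(M_{q-1}∘⋯∘M_p): M ≅ I[1,3], I[2,3], I[2,4], I[4,4]^2.
μ_θ-semistable layers: μ^(1)=19; μ^(2)=-6; μ^(3)=-17/2; μ^(4)=-11

((0, 0, 0, 3); (0, 0, 3, 0); (1, 1, 0, 0); (0, 2, 0, 0))


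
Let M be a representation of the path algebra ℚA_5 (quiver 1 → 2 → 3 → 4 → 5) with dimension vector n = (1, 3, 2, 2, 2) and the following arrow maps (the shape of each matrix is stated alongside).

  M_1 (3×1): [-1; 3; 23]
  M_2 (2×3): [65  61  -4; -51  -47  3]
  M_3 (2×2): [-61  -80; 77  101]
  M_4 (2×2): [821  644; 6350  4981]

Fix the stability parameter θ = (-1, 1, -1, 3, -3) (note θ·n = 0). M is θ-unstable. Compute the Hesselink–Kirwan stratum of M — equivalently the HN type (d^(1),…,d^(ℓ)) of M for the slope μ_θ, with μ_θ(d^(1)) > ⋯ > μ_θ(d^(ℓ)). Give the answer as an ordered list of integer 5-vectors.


Interval decomposition of M: I[1,5], I[2,2], I[2,5].
HN type (ℓ=3): μ^(1)=1; μ^(2)=0; μ^(3)=-1

((0, 1, 0, 0, 0); (0, 2, 2, 2, 2); (1, 0, 0, 0, 0))


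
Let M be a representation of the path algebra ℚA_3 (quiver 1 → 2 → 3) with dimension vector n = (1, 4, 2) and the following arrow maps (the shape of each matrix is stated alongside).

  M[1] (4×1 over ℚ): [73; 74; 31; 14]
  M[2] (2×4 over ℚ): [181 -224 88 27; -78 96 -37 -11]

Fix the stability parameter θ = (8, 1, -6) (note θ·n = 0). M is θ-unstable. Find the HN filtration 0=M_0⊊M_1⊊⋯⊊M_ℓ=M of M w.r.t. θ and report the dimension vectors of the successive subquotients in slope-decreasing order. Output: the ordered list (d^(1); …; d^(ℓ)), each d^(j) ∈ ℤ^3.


Interval decomposition of M: I[1,3], I[2,2]^2, I[2,3].
HN type (ℓ=2): μ^(1)=1; μ^(2)=-5/2

((1, 3, 1); (0, 1, 1))


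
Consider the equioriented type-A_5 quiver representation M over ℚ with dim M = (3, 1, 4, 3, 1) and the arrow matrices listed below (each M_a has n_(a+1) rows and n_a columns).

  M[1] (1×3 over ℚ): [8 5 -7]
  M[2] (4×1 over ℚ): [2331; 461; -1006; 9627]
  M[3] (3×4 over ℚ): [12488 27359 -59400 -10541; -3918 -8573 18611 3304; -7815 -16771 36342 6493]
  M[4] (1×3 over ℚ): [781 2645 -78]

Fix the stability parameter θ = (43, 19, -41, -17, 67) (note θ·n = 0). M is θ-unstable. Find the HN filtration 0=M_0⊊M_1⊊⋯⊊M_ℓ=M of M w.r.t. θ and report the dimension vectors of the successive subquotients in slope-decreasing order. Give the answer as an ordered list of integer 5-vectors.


Barcode: M ≅ I[1,1]^2, I[1,5], I[3,3], I[3,4]^2. HN layers by μ_θ (5 steps, strictly decreasing):
  μ^(1)=67; μ^(2)=43; μ^(3)=1; μ^(4)=-17; μ^(5)=-41

((0, 0, 0, 0, 1); (2, 0, 0, 0, 0); (1, 1, 1, 1, 0); (0, 0, 0, 2, 0); (0, 0, 3, 0, 0))


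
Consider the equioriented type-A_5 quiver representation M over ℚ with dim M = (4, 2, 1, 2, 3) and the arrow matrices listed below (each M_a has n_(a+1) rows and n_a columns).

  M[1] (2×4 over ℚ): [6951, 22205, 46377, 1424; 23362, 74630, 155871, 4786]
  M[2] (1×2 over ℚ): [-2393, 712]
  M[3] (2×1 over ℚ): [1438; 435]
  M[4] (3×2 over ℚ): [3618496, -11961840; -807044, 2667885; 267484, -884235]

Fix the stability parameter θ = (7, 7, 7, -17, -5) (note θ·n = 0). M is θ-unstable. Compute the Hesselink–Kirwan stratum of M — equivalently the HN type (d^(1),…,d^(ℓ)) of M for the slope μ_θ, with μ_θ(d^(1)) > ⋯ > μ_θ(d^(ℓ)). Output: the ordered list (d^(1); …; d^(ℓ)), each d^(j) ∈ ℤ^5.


Via rank(M_{q-1}∘⋯∘M_p): M ≅ I[1,1]^2, I[1,2], I[1,5], I[4,4], I[5,5]^2.
μ_θ-semistable layers: μ^(1)=7; μ^(2)=-1/5; μ^(3)=-5; μ^(4)=-17

((3, 1, 0, 0, 0); (1, 1, 1, 1, 1); (0, 0, 0, 0, 2); (0, 0, 0, 1, 0))


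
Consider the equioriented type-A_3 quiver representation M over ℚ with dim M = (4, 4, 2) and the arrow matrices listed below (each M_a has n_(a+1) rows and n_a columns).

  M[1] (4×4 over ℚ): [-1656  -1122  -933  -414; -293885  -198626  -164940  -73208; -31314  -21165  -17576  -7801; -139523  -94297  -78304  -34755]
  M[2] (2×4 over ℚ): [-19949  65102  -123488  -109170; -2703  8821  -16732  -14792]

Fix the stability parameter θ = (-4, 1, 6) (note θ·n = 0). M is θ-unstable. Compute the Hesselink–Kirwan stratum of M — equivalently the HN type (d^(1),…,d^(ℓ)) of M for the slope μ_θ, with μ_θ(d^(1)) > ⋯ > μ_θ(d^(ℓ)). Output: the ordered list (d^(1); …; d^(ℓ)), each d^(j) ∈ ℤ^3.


Interval decomposition of M: I[1,1], I[1,2], I[1,3]^2, I[2,2].
HN type (ℓ=3): μ^(1)=6; μ^(2)=1; μ^(3)=-4

((0, 0, 2); (0, 4, 0); (4, 0, 0))


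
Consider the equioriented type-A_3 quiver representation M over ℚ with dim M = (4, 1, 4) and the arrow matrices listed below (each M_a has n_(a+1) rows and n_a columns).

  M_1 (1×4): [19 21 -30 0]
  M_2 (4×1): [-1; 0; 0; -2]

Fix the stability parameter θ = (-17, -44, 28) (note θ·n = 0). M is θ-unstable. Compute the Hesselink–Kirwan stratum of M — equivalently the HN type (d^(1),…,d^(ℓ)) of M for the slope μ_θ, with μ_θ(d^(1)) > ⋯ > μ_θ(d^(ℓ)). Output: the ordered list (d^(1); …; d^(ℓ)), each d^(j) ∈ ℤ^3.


Interval decomposition of M: I[1,1]^3, I[1,3], I[3,3]^3.
HN type (ℓ=3): μ^(1)=28; μ^(2)=-17; μ^(3)=-61/2

((0, 0, 4); (3, 0, 0); (1, 1, 0))


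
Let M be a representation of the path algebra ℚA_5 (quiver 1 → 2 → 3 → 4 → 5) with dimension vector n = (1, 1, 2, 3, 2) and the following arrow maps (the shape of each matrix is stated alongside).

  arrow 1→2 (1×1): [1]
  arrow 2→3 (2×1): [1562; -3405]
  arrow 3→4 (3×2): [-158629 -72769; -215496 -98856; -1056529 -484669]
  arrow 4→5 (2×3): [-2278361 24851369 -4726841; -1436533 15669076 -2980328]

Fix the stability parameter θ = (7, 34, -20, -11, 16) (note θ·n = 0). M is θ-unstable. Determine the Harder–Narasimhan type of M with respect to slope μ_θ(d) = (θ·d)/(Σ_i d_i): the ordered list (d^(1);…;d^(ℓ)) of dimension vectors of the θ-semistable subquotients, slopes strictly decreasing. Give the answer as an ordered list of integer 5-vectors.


Via rank(M_{q-1}∘⋯∘M_p): M ≅ I[1,5], I[3,3], I[4,4], I[4,5].
μ_θ-semistable layers: μ^(1)=16; μ^(2)=5/2; μ^(3)=-11; μ^(4)=-20

((0, 0, 0, 0, 2); (1, 1, 1, 1, 0); (0, 0, 0, 2, 0); (0, 0, 1, 0, 0))


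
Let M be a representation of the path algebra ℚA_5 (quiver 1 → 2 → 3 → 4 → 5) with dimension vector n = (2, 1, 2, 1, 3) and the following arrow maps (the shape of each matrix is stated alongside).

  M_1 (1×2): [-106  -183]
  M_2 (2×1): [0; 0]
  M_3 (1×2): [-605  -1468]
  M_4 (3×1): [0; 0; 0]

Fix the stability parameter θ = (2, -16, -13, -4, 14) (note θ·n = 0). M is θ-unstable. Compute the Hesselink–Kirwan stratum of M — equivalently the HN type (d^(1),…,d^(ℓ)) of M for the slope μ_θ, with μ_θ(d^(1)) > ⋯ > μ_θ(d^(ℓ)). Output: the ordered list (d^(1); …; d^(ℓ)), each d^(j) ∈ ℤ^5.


Interval decomposition of M: I[1,1], I[1,2], I[3,3], I[3,4], I[5,5]^3.
HN type (ℓ=5): μ^(1)=14; μ^(2)=2; μ^(3)=-4; μ^(4)=-7; μ^(5)=-13

((0, 0, 0, 0, 3); (1, 0, 0, 0, 0); (0, 0, 0, 1, 0); (1, 1, 0, 0, 0); (0, 0, 2, 0, 0))


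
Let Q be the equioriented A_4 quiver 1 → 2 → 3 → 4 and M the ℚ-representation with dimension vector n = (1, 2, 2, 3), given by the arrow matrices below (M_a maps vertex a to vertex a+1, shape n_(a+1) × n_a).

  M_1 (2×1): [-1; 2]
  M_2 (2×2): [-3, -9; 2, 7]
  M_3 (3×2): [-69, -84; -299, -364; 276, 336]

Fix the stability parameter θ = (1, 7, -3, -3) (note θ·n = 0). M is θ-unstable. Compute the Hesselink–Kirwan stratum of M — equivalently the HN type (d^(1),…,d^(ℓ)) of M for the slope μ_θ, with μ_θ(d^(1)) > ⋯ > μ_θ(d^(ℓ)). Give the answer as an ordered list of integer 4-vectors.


Barcode: M ≅ I[1,4], I[2,3], I[4,4]^2. HN layers by μ_θ (3 steps, strictly decreasing):
  μ^(1)=2; μ^(2)=1/2; μ^(3)=-3

((0, 1, 1, 0); (1, 1, 1, 1); (0, 0, 0, 2))


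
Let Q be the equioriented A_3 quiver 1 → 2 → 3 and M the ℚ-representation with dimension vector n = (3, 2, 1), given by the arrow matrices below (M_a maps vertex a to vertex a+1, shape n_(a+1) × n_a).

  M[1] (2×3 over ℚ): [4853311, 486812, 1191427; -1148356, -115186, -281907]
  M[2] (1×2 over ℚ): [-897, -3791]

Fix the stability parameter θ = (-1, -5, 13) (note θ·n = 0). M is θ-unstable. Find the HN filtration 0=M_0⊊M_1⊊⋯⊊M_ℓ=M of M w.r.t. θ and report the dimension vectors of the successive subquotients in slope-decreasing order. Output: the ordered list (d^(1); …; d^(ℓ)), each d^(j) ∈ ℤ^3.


Barcode: M ≅ I[1,1], I[1,2], I[1,3]. HN layers by μ_θ (3 steps, strictly decreasing):
  μ^(1)=13; μ^(2)=-1; μ^(3)=-3

((0, 0, 1); (1, 0, 0); (2, 2, 0))


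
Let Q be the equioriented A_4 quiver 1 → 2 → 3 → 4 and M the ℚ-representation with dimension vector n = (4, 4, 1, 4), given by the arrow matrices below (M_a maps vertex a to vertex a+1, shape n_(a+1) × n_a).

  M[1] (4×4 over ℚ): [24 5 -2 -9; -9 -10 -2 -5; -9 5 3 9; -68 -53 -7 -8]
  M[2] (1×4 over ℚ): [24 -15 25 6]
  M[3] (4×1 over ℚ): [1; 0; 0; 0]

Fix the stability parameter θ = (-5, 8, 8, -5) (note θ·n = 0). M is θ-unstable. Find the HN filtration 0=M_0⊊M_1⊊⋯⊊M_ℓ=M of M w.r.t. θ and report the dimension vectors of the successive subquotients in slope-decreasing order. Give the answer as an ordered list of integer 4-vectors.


Barcode: M ≅ I[1,2]^3, I[1,4], I[4,4]^3. HN layers by μ_θ (3 steps, strictly decreasing):
  μ^(1)=8; μ^(2)=11/3; μ^(3)=-5

((0, 3, 0, 0); (0, 1, 1, 1); (4, 0, 0, 3))


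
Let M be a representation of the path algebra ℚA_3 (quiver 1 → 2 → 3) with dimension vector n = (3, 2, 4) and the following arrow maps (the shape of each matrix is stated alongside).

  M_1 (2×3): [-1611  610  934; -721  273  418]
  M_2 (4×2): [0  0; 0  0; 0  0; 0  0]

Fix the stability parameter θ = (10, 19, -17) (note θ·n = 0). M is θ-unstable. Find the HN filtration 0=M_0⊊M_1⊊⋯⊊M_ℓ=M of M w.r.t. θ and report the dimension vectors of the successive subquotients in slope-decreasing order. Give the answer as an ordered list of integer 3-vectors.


Interval decomposition of M: I[1,1], I[1,2]^2, I[3,3]^4.
HN type (ℓ=3): μ^(1)=19; μ^(2)=10; μ^(3)=-17

((0, 2, 0); (3, 0, 0); (0, 0, 4))


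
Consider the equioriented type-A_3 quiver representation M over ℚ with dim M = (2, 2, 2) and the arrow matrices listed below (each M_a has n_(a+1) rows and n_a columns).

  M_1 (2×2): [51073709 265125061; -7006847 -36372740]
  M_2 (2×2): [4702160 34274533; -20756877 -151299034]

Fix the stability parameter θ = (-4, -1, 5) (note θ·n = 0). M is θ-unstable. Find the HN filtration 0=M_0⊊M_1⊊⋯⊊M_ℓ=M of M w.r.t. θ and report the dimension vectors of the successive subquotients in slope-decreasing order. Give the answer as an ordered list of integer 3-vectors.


Via rank(M_{q-1}∘⋯∘M_p): M ≅ I[1,3]^2.
μ_θ-semistable layers: μ^(1)=5; μ^(2)=-1; μ^(3)=-4

((0, 0, 2); (0, 2, 0); (2, 0, 0))


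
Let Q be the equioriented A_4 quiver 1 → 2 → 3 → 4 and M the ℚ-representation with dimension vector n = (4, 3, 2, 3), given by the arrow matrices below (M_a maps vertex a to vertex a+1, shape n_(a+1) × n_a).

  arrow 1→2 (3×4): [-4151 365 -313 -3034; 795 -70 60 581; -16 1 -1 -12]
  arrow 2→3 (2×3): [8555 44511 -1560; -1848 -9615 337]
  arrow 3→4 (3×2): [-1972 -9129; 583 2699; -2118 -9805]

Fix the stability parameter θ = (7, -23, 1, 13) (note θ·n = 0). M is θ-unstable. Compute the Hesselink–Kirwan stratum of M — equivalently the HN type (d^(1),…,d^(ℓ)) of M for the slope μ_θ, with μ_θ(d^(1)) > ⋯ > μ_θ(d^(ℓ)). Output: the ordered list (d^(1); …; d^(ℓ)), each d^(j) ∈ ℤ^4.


Via rank(M_{q-1}∘⋯∘M_p): M ≅ I[1,1], I[1,2], I[1,4]^2, I[4,4].
μ_θ-semistable layers: μ^(1)=13; μ^(2)=7; μ^(3)=1; μ^(4)=-8

((0, 0, 0, 3); (1, 0, 0, 0); (0, 0, 2, 0); (3, 3, 0, 0))


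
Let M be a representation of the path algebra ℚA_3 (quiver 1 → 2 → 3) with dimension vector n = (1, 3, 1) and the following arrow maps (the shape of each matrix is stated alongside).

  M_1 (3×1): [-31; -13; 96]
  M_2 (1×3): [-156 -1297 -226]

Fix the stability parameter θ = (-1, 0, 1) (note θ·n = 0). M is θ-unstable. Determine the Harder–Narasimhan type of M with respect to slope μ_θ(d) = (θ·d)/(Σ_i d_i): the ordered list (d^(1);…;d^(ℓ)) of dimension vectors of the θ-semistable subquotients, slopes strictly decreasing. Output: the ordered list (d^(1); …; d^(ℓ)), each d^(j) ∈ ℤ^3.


Interval decomposition of M: I[1,3], I[2,2]^2.
HN type (ℓ=3): μ^(1)=1; μ^(2)=0; μ^(3)=-1

((0, 0, 1); (0, 3, 0); (1, 0, 0))


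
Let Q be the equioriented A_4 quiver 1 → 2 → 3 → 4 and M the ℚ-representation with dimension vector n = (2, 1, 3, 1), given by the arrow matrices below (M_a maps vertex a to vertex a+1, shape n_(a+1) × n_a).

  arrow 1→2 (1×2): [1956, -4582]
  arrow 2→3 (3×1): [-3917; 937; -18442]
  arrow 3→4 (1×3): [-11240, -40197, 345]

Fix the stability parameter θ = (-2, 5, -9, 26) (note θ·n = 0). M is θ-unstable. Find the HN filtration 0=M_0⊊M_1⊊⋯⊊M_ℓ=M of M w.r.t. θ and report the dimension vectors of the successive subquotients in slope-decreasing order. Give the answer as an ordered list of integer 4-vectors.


Interval decomposition of M: I[1,1], I[1,4], I[3,3]^2.
HN type (ℓ=3): μ^(1)=26; μ^(2)=-2; μ^(3)=-9

((0, 0, 0, 1); (2, 1, 1, 0); (0, 0, 2, 0))


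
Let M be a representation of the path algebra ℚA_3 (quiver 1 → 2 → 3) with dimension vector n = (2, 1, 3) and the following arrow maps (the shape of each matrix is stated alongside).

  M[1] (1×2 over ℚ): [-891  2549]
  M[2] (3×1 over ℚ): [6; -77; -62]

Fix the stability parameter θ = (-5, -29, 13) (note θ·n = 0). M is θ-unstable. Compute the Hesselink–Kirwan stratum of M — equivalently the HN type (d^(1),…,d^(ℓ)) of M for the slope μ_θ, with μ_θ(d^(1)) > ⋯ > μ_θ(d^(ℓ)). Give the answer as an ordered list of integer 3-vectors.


Barcode: M ≅ I[1,1], I[1,3], I[3,3]^2. HN layers by μ_θ (3 steps, strictly decreasing):
  μ^(1)=13; μ^(2)=-5; μ^(3)=-17

((0, 0, 3); (1, 0, 0); (1, 1, 0))


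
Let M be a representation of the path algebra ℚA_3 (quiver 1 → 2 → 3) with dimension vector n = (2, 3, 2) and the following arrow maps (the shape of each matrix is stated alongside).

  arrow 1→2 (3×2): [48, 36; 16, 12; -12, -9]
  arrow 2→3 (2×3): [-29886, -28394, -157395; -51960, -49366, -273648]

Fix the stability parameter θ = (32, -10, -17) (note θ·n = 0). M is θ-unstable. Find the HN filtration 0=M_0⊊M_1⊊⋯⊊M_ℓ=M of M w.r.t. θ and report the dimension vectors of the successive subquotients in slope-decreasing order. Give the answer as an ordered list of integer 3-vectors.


Interval decomposition of M: I[1,1], I[1,3], I[2,2], I[2,3].
HN type (ℓ=4): μ^(1)=32; μ^(2)=5/3; μ^(3)=-10; μ^(4)=-27/2

((1, 0, 0); (1, 1, 1); (0, 1, 0); (0, 1, 1))


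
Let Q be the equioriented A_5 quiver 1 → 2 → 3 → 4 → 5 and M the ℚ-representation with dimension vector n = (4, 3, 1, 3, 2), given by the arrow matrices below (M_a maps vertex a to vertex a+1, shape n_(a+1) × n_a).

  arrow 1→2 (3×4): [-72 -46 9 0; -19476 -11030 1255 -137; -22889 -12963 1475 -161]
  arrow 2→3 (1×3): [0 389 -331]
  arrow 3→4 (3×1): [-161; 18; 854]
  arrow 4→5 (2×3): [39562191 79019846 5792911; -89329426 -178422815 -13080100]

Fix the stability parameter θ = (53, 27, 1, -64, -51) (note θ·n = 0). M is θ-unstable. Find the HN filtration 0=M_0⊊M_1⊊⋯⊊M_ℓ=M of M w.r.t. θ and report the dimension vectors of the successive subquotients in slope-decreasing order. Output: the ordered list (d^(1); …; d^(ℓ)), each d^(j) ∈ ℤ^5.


Via rank(M_{q-1}∘⋯∘M_p): M ≅ I[1,1], I[1,2]^2, I[1,5], I[4,4], I[4,5].
μ_θ-semistable layers: μ^(1)=53; μ^(2)=40; μ^(3)=-34/5; μ^(4)=-51; μ^(5)=-64

((1, 0, 0, 0, 0); (2, 2, 0, 0, 0); (1, 1, 1, 1, 1); (0, 0, 0, 0, 1); (0, 0, 0, 2, 0))


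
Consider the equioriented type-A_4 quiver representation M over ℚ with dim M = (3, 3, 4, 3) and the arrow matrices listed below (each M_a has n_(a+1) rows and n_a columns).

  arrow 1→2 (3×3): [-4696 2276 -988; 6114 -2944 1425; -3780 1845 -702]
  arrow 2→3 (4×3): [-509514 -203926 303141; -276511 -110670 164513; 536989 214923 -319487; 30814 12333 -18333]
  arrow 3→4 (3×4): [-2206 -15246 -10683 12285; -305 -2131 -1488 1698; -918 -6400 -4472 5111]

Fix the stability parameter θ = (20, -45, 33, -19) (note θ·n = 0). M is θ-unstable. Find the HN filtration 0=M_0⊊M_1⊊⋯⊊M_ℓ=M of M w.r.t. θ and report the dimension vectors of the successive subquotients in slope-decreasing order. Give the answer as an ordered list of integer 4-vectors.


Interval decomposition of M: I[1,1], I[1,4]^2, I[2,4], I[3,3].
HN type (ℓ=5): μ^(1)=33; μ^(2)=20; μ^(3)=7; μ^(4)=-25/2; μ^(5)=-45

((0, 0, 1, 0); (1, 0, 0, 0); (0, 0, 3, 3); (2, 2, 0, 0); (0, 1, 0, 0))


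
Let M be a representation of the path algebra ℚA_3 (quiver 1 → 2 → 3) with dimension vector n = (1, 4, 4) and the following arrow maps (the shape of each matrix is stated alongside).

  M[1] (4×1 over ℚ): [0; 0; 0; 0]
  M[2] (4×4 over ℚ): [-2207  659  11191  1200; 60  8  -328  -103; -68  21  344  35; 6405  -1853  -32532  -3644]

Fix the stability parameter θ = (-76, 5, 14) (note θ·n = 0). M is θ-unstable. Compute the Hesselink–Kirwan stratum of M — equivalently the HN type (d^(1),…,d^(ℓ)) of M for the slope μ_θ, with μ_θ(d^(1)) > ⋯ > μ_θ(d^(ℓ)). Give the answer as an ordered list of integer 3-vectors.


Barcode: M ≅ I[1,1], I[2,3]^4. HN layers by μ_θ (3 steps, strictly decreasing):
  μ^(1)=14; μ^(2)=5; μ^(3)=-76

((0, 0, 4); (0, 4, 0); (1, 0, 0))


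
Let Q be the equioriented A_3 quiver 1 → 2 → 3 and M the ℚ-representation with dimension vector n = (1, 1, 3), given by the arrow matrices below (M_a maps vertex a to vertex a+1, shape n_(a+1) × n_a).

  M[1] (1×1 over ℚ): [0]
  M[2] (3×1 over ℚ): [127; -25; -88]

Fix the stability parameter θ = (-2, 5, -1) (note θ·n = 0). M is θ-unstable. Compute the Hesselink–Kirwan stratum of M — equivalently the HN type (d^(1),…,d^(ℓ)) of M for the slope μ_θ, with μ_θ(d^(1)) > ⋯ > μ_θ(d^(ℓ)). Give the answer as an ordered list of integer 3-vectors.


Barcode: M ≅ I[1,1], I[2,3], I[3,3]^2. HN layers by μ_θ (3 steps, strictly decreasing):
  μ^(1)=2; μ^(2)=-1; μ^(3)=-2

((0, 1, 1); (0, 0, 2); (1, 0, 0))


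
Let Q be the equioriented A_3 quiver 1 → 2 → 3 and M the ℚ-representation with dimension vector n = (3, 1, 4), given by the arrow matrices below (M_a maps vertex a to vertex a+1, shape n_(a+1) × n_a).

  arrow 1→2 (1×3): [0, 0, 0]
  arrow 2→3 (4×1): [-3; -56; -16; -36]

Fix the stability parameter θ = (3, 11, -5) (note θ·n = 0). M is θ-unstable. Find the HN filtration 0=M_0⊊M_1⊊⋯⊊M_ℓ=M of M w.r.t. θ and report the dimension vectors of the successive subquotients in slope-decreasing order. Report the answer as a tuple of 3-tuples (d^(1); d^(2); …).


Interval decomposition of M: I[1,1]^3, I[2,3], I[3,3]^3.
HN type (ℓ=2): μ^(1)=3; μ^(2)=-5

((3, 1, 1); (0, 0, 3))


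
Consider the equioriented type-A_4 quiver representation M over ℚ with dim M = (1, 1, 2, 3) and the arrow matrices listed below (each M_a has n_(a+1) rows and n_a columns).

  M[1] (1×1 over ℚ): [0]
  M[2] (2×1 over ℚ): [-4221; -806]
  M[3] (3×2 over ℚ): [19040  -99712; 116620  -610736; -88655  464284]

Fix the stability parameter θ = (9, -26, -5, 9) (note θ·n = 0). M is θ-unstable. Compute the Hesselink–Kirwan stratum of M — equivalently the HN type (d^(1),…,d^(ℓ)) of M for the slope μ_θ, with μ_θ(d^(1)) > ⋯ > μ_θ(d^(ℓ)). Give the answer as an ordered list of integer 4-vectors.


Barcode: M ≅ I[1,1], I[2,4], I[3,3], I[4,4]^2. HN layers by μ_θ (3 steps, strictly decreasing):
  μ^(1)=9; μ^(2)=-5; μ^(3)=-26

((1, 0, 0, 3); (0, 0, 2, 0); (0, 1, 0, 0))


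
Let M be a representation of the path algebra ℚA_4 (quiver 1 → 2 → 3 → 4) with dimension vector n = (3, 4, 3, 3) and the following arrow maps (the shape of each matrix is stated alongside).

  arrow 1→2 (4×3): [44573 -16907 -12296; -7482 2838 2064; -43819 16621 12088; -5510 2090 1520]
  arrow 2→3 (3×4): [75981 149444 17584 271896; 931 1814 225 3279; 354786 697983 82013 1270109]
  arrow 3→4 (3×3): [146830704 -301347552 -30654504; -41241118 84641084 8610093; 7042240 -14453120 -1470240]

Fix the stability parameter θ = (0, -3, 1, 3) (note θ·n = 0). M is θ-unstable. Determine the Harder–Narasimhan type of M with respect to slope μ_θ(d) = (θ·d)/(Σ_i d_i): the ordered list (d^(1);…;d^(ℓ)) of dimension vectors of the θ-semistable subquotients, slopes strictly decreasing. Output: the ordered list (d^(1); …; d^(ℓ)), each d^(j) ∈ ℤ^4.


Barcode: M ≅ I[1,1]^2, I[1,4], I[2,2], I[2,3]^2, I[4,4]^2. HN layers by μ_θ (5 steps, strictly decreasing):
  μ^(1)=3; μ^(2)=1; μ^(3)=0; μ^(4)=-3/2; μ^(5)=-3

((0, 0, 0, 3); (0, 0, 3, 0); (2, 0, 0, 0); (1, 1, 0, 0); (0, 3, 0, 0))
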